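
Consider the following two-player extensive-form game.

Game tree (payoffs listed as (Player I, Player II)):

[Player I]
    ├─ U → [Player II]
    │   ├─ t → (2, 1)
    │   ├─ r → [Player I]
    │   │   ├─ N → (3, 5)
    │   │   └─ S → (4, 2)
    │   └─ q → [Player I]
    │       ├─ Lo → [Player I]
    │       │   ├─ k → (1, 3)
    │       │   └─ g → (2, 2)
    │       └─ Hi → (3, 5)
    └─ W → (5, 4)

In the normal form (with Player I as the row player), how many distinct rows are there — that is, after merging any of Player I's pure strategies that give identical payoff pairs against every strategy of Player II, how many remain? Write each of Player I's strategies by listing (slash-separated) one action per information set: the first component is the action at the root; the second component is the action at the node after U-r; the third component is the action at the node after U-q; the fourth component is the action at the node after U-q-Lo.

7

Player I has 16 pure strategies: U/N/Lo/k, U/N/Lo/g, U/N/Hi/k, U/N/Hi/g, U/S/Lo/k, U/S/Lo/g, U/S/Hi/k, U/S/Hi/g, W/N/Lo/k, W/N/Lo/g, W/N/Hi/k, W/N/Hi/g, W/S/Lo/k, W/S/Lo/g, W/S/Hi/k, W/S/Hi/g. Columns: t, r, q.
{U/N/Lo/k} → row (2,1) (3,5) (1,3)
{U/N/Lo/g} → row (2,1) (3,5) (2,2)
{U/N/Hi/k, U/N/Hi/g} → row (2,1) (3,5) (3,5)
{U/S/Lo/k} → row (2,1) (4,2) (1,3)
{U/S/Lo/g} → row (2,1) (4,2) (2,2)
{U/S/Hi/k, U/S/Hi/g} → row (2,1) (4,2) (3,5)
{W/N/Lo/k, W/N/Lo/g, W/N/Hi/k, W/N/Hi/g, W/S/Lo/k, W/S/Lo/g, W/S/Hi/k, W/S/Hi/g} → row (5,4) (5,4) (5,4)
That's 7 distinct rows out of 16 strategies.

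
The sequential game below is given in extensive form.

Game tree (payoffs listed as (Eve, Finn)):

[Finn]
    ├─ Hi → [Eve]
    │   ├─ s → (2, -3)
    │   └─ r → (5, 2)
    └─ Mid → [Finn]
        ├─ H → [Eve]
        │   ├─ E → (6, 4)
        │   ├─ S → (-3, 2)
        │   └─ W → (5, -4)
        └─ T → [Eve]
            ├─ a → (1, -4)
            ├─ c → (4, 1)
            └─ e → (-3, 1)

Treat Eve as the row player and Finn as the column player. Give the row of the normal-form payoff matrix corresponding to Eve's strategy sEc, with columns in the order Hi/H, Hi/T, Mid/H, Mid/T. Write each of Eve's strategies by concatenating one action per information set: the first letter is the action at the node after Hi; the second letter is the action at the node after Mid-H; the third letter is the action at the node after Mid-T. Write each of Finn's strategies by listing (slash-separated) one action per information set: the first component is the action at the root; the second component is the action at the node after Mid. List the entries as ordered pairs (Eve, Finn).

vs Hi/H: Finn plays Hi → Eve plays s at [Hi] → (2, -3)
vs Hi/T: Finn plays Hi → Eve plays s at [Hi] → (2, -3)
vs Mid/H: Finn plays Mid → Finn plays H at [Mid] → Eve plays E at [Mid-H] → (6, 4)
vs Mid/T: Finn plays Mid → Finn plays T at [Mid] → Eve plays c at [Mid-T] → (4, 1)

(2,-3) (2,-3) (6,4) (4,1)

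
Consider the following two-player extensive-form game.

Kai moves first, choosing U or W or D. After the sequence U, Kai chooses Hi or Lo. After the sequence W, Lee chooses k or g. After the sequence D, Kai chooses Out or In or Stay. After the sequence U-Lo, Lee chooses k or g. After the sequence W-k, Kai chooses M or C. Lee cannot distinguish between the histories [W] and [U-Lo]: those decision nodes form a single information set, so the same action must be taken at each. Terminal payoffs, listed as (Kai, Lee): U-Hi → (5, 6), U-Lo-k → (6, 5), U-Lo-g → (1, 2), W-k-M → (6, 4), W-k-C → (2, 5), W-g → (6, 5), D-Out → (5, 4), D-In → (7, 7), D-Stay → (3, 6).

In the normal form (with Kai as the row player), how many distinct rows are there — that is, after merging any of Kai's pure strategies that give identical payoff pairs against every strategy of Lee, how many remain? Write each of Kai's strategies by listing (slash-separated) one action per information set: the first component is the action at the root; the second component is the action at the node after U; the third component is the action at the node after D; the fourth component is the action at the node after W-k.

Kai has 36 pure strategies: U/Hi/Out/M, U/Hi/Out/C, U/Hi/In/M, U/Hi/In/C, U/Hi/Stay/M, U/Hi/Stay/C, U/Lo/Out/M, U/Lo/Out/C, U/Lo/In/M, U/Lo/In/C, U/Lo/Stay/M, U/Lo/Stay/C, W/Hi/Out/M, W/Hi/Out/C, W/Hi/In/M, W/Hi/In/C, W/Hi/Stay/M, W/Hi/Stay/C, W/Lo/Out/M, W/Lo/Out/C, W/Lo/In/M, W/Lo/In/C, W/Lo/Stay/M, W/Lo/Stay/C, D/Hi/Out/M, D/Hi/Out/C, D/Hi/In/M, D/Hi/In/C, D/Hi/Stay/M, D/Hi/Stay/C, D/Lo/Out/M, D/Lo/Out/C, D/Lo/In/M, D/Lo/In/C, D/Lo/Stay/M, D/Lo/Stay/C. Columns: k, g.
{U/Hi/Out/M, U/Hi/Out/C, U/Hi/In/M, U/Hi/In/C, U/Hi/Stay/M, U/Hi/Stay/C} → row (5,6) (5,6)
{U/Lo/Out/M, U/Lo/Out/C, U/Lo/In/M, U/Lo/In/C, U/Lo/Stay/M, U/Lo/Stay/C} → row (6,5) (1,2)
{W/Hi/Out/M, W/Hi/In/M, W/Hi/Stay/M, W/Lo/Out/M, W/Lo/In/M, W/Lo/Stay/M} → row (6,4) (6,5)
{W/Hi/Out/C, W/Hi/In/C, W/Hi/Stay/C, W/Lo/Out/C, W/Lo/In/C, W/Lo/Stay/C} → row (2,5) (6,5)
{D/Hi/Out/M, D/Hi/Out/C, D/Lo/Out/M, D/Lo/Out/C} → row (5,4) (5,4)
{D/Hi/In/M, D/Hi/In/C, D/Lo/In/M, D/Lo/In/C} → row (7,7) (7,7)
{D/Hi/Stay/M, D/Hi/Stay/C, D/Lo/Stay/M, D/Lo/Stay/C} → row (3,6) (3,6)
That's 7 distinct rows out of 36 strategies.

7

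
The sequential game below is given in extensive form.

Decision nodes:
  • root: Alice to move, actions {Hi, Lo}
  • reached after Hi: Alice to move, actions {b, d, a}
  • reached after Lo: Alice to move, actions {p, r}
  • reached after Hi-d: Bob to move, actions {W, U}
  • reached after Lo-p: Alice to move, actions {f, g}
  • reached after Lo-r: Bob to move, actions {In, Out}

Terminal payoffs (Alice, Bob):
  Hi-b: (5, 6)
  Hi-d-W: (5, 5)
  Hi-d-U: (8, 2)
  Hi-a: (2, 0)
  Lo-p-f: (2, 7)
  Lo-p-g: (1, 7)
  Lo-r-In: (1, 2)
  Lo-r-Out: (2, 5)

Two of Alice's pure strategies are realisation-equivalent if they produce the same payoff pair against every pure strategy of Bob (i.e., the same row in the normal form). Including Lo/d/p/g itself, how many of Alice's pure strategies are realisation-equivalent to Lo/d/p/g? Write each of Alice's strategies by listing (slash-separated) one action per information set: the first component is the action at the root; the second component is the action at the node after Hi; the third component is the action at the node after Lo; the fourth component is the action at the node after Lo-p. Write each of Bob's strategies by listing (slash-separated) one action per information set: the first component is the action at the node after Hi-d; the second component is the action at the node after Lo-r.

Row for Lo/d/p/g (columns W/In, W/Out, U/In, U/Out): (1,7) (1,7) (1,7) (1,7).
Under Lo/d/p/g, Alice's choice at the node after Hi can never be reached regardless of what Bob does, so varying those choices leaves every outcome unchanged.
Holding the reachable choices fixed and varying the unreachable one freely already gives 3 equivalent strategies.
No other strategy reproduces this row, so those 3 are the full class: Lo/b/p/g, Lo/d/p/g, Lo/a/p/g.

3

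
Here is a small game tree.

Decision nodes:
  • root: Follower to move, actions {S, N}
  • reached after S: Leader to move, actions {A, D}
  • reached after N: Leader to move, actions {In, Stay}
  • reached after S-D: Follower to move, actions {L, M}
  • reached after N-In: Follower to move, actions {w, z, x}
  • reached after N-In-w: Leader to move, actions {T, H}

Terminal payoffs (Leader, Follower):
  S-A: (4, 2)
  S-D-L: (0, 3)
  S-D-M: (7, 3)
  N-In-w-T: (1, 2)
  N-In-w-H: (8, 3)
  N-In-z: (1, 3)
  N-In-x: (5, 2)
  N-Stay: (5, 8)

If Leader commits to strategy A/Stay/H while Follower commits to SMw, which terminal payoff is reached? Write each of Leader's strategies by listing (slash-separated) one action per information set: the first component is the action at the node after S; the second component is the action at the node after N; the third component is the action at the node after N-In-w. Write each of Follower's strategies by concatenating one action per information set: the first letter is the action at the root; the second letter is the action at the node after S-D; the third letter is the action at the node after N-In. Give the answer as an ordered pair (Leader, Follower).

(4, 2)

Trace the play path from the root:
  Follower plays S
  Leader plays A at [S]
→ terminal payoff (4, 2).
(Leader's choice at the node after N is never reached on this path, so it doesn't affect the outcome.)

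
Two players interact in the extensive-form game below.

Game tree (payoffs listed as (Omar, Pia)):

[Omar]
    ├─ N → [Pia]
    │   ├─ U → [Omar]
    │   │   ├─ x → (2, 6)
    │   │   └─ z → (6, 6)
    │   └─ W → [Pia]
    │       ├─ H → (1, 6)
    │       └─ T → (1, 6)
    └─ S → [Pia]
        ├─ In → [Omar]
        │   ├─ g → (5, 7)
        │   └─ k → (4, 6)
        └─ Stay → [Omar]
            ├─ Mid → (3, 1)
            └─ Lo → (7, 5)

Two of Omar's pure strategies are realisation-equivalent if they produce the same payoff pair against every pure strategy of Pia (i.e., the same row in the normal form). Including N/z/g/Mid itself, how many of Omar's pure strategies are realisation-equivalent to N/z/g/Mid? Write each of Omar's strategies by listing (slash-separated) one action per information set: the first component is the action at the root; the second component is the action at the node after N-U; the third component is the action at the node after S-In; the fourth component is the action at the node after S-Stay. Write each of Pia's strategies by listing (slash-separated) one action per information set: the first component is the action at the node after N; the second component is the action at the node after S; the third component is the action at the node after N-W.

Row for N/z/g/Mid (columns U/In/H, U/In/T, U/Stay/H, U/Stay/T, W/In/H, W/In/T, W/Stay/H, W/Stay/T): (6,6) (6,6) (6,6) (6,6) (1,6) (1,6) (1,6) (1,6).
Under N/z/g/Mid, Omar's choice at the node after S-In and at the node after S-Stay can never be reached regardless of what Pia does, so varying those choices leaves every outcome unchanged.
Holding the reachable choices fixed and varying the unreachable ones freely already gives 2 × 2 = 4 equivalent strategies.
No other strategy reproduces this row, so those 4 are the full class: N/z/g/Mid, N/z/g/Lo, N/z/k/Mid, N/z/k/Lo.

4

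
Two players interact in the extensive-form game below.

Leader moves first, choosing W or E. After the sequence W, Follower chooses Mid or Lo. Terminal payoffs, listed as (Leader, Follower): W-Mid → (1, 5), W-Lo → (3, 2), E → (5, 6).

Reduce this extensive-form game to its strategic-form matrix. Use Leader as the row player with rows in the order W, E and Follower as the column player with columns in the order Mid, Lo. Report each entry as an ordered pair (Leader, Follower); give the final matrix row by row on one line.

          Mid       Lo
   W    (1,5)    (3,2)
   E    (5,6)    (5,6)

W: (1,5) (3,2) | E: (5,6) (5,6)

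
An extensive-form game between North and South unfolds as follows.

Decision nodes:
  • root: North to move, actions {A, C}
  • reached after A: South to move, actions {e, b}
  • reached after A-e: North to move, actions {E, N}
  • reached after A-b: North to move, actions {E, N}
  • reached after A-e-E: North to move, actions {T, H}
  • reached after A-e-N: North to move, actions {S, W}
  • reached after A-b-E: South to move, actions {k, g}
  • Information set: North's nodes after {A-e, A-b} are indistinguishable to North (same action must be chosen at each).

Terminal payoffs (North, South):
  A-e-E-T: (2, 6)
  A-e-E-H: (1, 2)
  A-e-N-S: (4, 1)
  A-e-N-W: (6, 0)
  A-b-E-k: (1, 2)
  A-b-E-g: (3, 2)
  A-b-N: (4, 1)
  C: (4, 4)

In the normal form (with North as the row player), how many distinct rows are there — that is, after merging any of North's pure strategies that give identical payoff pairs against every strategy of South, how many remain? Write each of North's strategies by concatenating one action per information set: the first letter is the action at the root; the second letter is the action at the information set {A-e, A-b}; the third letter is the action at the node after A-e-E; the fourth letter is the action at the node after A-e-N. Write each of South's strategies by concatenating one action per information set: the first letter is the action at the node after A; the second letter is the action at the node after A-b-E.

North has 16 pure strategies: AETS, AETW, AEHS, AEHW, ANTS, ANTW, ANHS, ANHW, CETS, CETW, CEHS, CEHW, CNTS, CNTW, CNHS, CNHW. Columns: ek, eg, bk, bg.
{AETS, AETW} → row (2,6) (2,6) (1,2) (3,2)
{AEHS, AEHW} → row (1,2) (1,2) (1,2) (3,2)
{ANTS, ANHS} → row (4,1) (4,1) (4,1) (4,1)
{ANTW, ANHW} → row (6,0) (6,0) (4,1) (4,1)
{CETS, CETW, CEHS, CEHW, CNTS, CNTW, CNHS, CNHW} → row (4,4) (4,4) (4,4) (4,4)
That's 5 distinct rows out of 16 strategies.

5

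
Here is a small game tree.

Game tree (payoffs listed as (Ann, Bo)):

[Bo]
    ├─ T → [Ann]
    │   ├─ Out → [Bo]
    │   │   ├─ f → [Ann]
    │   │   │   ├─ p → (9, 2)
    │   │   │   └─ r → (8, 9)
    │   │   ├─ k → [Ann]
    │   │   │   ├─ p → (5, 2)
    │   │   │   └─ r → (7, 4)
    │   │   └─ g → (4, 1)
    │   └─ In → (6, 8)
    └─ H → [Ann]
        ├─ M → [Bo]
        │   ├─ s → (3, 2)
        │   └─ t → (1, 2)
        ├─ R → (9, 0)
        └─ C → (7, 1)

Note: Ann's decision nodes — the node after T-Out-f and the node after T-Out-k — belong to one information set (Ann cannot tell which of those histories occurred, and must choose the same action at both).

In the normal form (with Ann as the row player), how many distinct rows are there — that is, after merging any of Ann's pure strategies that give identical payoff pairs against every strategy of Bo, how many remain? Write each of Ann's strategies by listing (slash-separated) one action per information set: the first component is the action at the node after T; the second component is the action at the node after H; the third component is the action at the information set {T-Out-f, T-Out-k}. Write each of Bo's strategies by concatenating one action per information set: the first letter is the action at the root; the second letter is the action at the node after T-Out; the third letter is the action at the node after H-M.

Ann has 12 pure strategies: Out/M/p, Out/M/r, Out/R/p, Out/R/r, Out/C/p, Out/C/r, In/M/p, In/M/r, In/R/p, In/R/r, In/C/p, In/C/r. Columns: Tfs, Tft, Tks, Tkt, Tgs, Tgt, Hfs, Hft, Hks, Hkt, Hgs, Hgt.
{Out/M/p} → row (9,2) (9,2) (5,2) (5,2) (4,1) (4,1) (3,2) (1,2) (3,2) (1,2) (3,2) (1,2)
{Out/M/r} → row (8,9) (8,9) (7,4) (7,4) (4,1) (4,1) (3,2) (1,2) (3,2) (1,2) (3,2) (1,2)
{Out/R/p} → row (9,2) (9,2) (5,2) (5,2) (4,1) (4,1) (9,0) (9,0) (9,0) (9,0) (9,0) (9,0)
{Out/R/r} → row (8,9) (8,9) (7,4) (7,4) (4,1) (4,1) (9,0) (9,0) (9,0) (9,0) (9,0) (9,0)
{Out/C/p} → row (9,2) (9,2) (5,2) (5,2) (4,1) (4,1) (7,1) (7,1) (7,1) (7,1) (7,1) (7,1)
{Out/C/r} → row (8,9) (8,9) (7,4) (7,4) (4,1) (4,1) (7,1) (7,1) (7,1) (7,1) (7,1) (7,1)
{In/M/p, In/M/r} → row (6,8) (6,8) (6,8) (6,8) (6,8) (6,8) (3,2) (1,2) (3,2) (1,2) (3,2) (1,2)
{In/R/p, In/R/r} → row (6,8) (6,8) (6,8) (6,8) (6,8) (6,8) (9,0) (9,0) (9,0) (9,0) (9,0) (9,0)
{In/C/p, In/C/r} → row (6,8) (6,8) (6,8) (6,8) (6,8) (6,8) (7,1) (7,1) (7,1) (7,1) (7,1) (7,1)
That's 9 distinct rows out of 12 strategies.

9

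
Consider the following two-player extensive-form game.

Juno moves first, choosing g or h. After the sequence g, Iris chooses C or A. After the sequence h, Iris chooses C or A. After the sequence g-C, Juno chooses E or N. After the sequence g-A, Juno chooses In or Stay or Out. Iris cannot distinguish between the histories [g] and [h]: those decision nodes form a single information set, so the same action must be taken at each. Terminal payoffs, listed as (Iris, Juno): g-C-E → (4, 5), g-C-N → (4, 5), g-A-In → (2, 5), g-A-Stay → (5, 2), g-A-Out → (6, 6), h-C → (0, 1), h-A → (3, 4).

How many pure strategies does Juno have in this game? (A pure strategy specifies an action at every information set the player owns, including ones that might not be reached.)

Juno owns the root with actions {g, h} — two choices.
Juno owns the node after g-C with actions {E, N} — two choices.
Juno owns the node after g-A with actions {In, Stay, Out} — three choices.
A pure strategy fixes one action at each information set independently, so the count is the product 2 × 2 × 3 = 12.

12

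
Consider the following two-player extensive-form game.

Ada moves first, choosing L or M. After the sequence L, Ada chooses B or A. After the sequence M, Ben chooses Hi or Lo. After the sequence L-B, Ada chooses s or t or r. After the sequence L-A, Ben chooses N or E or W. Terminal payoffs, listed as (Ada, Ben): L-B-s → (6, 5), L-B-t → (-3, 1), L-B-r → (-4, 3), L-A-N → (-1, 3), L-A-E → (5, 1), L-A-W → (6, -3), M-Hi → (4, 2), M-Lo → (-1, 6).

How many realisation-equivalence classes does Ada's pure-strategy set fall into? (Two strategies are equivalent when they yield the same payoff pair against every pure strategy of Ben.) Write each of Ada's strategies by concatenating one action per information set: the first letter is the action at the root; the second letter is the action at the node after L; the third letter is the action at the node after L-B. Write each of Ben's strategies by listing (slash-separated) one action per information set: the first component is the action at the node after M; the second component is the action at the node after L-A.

Ada has 12 pure strategies: LBs, LBt, LBr, LAs, LAt, LAr, MBs, MBt, MBr, MAs, MAt, MAr. Columns: Hi/N, Hi/E, Hi/W, Lo/N, Lo/E, Lo/W.
{LBs} → row (6,5) (6,5) (6,5) (6,5) (6,5) (6,5)
{LBt} → row (-3,1) (-3,1) (-3,1) (-3,1) (-3,1) (-3,1)
{LBr} → row (-4,3) (-4,3) (-4,3) (-4,3) (-4,3) (-4,3)
{LAs, LAt, LAr} → row (-1,3) (5,1) (6,-3) (-1,3) (5,1) (6,-3)
{MBs, MBt, MBr, MAs, MAt, MAr} → row (4,2) (4,2) (4,2) (-1,6) (-1,6) (-1,6)
That's 5 distinct rows out of 12 strategies.

5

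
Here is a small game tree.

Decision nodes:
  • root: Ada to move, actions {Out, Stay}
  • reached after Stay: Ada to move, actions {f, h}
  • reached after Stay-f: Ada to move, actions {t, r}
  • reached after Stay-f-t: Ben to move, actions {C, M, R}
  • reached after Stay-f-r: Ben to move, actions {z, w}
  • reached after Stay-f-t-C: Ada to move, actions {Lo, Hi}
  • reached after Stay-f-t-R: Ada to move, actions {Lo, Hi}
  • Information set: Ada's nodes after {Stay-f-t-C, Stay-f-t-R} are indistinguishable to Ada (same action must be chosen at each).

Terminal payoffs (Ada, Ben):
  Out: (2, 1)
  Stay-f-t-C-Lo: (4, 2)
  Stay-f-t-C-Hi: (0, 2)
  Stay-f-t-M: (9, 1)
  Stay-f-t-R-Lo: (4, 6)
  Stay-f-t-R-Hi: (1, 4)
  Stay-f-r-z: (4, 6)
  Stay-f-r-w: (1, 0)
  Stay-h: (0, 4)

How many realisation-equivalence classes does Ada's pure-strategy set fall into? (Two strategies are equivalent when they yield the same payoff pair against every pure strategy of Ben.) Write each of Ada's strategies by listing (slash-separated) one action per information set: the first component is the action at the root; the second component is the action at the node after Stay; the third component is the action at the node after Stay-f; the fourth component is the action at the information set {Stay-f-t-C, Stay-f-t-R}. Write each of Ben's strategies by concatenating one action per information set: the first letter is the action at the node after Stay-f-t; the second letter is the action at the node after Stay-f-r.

Ada has 16 pure strategies: Out/f/t/Lo, Out/f/t/Hi, Out/f/r/Lo, Out/f/r/Hi, Out/h/t/Lo, Out/h/t/Hi, Out/h/r/Lo, Out/h/r/Hi, Stay/f/t/Lo, Stay/f/t/Hi, Stay/f/r/Lo, Stay/f/r/Hi, Stay/h/t/Lo, Stay/h/t/Hi, Stay/h/r/Lo, Stay/h/r/Hi. Columns: Cz, Cw, Mz, Mw, Rz, Rw.
{Out/f/t/Lo, Out/f/t/Hi, Out/f/r/Lo, Out/f/r/Hi, Out/h/t/Lo, Out/h/t/Hi, Out/h/r/Lo, Out/h/r/Hi} → row (2,1) (2,1) (2,1) (2,1) (2,1) (2,1)
{Stay/f/t/Lo} → row (4,2) (4,2) (9,1) (9,1) (4,6) (4,6)
{Stay/f/t/Hi} → row (0,2) (0,2) (9,1) (9,1) (1,4) (1,4)
{Stay/f/r/Lo, Stay/f/r/Hi} → row (4,6) (1,0) (4,6) (1,0) (4,6) (1,0)
{Stay/h/t/Lo, Stay/h/t/Hi, Stay/h/r/Lo, Stay/h/r/Hi} → row (0,4) (0,4) (0,4) (0,4) (0,4) (0,4)
That's 5 distinct rows out of 16 strategies.

5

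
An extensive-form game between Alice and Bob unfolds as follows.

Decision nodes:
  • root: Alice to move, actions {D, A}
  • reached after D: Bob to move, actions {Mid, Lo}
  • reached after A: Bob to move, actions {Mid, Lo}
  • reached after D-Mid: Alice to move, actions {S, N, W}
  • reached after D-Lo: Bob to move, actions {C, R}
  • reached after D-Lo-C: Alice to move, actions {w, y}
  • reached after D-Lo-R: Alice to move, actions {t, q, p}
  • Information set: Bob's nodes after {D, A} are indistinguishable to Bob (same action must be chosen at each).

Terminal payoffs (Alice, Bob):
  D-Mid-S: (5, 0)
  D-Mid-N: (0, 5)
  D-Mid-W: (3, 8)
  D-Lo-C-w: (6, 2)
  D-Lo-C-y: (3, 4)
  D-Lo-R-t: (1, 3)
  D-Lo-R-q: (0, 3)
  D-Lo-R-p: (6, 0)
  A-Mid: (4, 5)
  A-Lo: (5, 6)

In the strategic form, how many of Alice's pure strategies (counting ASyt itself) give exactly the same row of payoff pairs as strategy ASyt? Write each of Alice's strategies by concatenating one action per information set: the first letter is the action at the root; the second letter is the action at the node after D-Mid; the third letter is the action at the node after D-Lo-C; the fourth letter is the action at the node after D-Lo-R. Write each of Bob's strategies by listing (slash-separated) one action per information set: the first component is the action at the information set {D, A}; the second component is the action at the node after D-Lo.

18

Row for ASyt (columns Mid/C, Mid/R, Lo/C, Lo/R): (4,5) (4,5) (5,6) (5,6).
Under ASyt, Alice's choice at the node after D-Mid and at the node after D-Lo-C and at the node after D-Lo-R can never be reached regardless of what Bob does, so varying those choices leaves every outcome unchanged.
Holding the reachable choices fixed and varying the unreachable ones freely already gives 3 × 2 × 3 = 18 equivalent strategies.
No other strategy reproduces this row, so those 18 are the full class: ASwt, ASwq, ASwp, ASyt, ASyq, ASyp, ANwt, ANwq, ANwp, ANyt, ANyq, ANyp, AWwt, AWwq, AWwp, AWyt, AWyq, AWyp.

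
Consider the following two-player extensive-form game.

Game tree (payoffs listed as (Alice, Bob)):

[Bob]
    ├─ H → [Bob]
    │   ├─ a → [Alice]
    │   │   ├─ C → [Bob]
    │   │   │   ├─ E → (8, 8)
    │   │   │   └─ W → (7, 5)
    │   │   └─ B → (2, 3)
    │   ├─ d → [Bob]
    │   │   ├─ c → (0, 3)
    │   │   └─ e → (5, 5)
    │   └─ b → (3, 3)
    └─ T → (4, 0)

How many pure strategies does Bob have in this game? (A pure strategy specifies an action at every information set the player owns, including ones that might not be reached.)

Bob owns the root with actions {H, T} — two choices.
Bob owns the node after H with actions {a, d, b} — three choices.
Bob owns the node after H-d with actions {c, e} — two choices.
Bob owns the node after H-a-C with actions {E, W} — two choices.
A pure strategy fixes one action at each information set independently, so the count is the product 2 × 3 × 2 × 2 = 24.
(For reference, Alice has 2 pure strategies, giving a 24×2 normal-form matrix.)

24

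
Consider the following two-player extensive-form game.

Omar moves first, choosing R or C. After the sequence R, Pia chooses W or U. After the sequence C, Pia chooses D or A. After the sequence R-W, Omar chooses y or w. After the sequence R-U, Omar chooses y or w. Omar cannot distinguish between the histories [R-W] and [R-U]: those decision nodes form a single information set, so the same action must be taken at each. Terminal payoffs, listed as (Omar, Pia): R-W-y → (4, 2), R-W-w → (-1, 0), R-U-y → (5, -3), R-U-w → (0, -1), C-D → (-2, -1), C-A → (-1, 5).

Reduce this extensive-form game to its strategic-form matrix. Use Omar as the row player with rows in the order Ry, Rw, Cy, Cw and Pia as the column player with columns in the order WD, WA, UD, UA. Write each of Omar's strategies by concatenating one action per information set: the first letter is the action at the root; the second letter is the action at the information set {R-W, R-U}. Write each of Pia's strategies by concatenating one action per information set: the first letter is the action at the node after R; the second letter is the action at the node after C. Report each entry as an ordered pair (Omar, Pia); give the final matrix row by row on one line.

Row Ry: WD→(4,2), WA→(4,2), UD→(5,-3), UA→(5,-3)
Row Rw: WD→(-1,0), WA→(-1,0), UD→(0,-1), UA→(0,-1)
Row Cy: WD→(-2,-1), WA→(-1,5), UD→(-2,-1), UA→(-1,5)
Row Cw: WD→(-2,-1), WA→(-1,5), UD→(-2,-1), UA→(-1,5)

Ry: (4,2) (4,2) (5,-3) (5,-3) | Rw: (-1,0) (-1,0) (0,-1) (0,-1) | Cy: (-2,-1) (-1,5) (-2,-1) (-1,5) | Cw: (-2,-1) (-1,5) (-2,-1) (-1,5)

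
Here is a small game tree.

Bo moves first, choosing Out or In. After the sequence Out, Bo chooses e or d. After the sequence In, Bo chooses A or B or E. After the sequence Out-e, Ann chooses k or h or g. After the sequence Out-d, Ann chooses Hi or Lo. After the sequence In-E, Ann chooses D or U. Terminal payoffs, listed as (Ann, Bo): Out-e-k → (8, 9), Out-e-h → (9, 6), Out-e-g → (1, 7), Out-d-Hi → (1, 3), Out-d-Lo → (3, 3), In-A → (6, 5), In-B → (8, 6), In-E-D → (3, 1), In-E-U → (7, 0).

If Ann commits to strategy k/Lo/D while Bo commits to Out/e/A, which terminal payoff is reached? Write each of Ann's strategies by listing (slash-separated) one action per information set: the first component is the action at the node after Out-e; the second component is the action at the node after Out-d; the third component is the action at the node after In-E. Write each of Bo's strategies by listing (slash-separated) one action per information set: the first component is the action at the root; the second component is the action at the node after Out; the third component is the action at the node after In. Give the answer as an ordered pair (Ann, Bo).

Trace the play path from the root:
  Bo plays Out
  Bo plays e at [Out]
  Ann plays k at [Out-e]
→ terminal payoff (8, 9).
(Ann's choice at the node after Out-d is never reached on this path, so it doesn't affect the outcome.)

(8, 9)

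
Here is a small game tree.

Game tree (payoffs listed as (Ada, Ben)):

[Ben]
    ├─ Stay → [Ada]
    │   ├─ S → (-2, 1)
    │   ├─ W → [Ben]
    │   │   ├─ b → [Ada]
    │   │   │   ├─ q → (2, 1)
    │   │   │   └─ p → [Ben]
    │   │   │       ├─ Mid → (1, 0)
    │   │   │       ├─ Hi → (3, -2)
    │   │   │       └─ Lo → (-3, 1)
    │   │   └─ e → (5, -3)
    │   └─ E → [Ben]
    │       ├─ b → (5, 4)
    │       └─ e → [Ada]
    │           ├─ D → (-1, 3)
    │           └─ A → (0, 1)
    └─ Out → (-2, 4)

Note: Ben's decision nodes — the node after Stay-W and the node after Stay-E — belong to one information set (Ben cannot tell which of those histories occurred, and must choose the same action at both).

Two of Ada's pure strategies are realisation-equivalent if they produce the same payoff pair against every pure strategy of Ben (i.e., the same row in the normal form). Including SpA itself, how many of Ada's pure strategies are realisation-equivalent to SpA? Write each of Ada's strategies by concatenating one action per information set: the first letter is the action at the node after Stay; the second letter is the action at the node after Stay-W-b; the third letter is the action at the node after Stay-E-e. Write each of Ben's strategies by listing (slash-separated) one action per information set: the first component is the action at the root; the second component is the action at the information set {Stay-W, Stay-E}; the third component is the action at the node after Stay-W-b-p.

4

Row for SpA (columns Stay/b/Mid, Stay/b/Hi, Stay/b/Lo, Stay/e/Mid, Stay/e/Hi, Stay/e/Lo, Out/b/Mid, Out/b/Hi, Out/b/Lo, Out/e/Mid, Out/e/Hi, Out/e/Lo): (-2,1) (-2,1) (-2,1) (-2,1) (-2,1) (-2,1) (-2,4) (-2,4) (-2,4) (-2,4) (-2,4) (-2,4).
Under SpA, Ada's choice at the node after Stay-W-b and at the node after Stay-E-e can never be reached regardless of what Ben does, so varying those choices leaves every outcome unchanged.
Holding the reachable choices fixed and varying the unreachable ones freely already gives 2 × 2 = 4 equivalent strategies.
No other strategy reproduces this row, so those 4 are the full class: SqD, SqA, SpD, SpA.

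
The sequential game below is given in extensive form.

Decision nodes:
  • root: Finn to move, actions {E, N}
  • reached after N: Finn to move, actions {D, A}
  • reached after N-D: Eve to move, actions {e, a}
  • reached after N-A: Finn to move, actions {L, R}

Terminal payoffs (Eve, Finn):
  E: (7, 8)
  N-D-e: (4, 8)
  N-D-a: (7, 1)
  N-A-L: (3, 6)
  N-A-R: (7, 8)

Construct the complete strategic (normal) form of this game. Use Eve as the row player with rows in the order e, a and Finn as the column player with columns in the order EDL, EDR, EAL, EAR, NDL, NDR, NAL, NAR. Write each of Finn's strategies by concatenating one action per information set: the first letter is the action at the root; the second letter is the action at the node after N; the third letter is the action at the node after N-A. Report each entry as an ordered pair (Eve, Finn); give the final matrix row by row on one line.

e: (7,8) (7,8) (7,8) (7,8) (4,8) (4,8) (3,6) (7,8) | a: (7,8) (7,8) (7,8) (7,8) (7,1) (7,1) (3,6) (7,8)

Row e: EDL→(7,8), EDR→(7,8), EAL→(7,8), EAR→(7,8), NDL→(4,8), NDR→(4,8), NAL→(3,6), NAR→(7,8)
Row a: EDL→(7,8), EDR→(7,8), EAL→(7,8), EAR→(7,8), NDL→(7,1), NDR→(7,1), NAL→(3,6), NAR→(7,8)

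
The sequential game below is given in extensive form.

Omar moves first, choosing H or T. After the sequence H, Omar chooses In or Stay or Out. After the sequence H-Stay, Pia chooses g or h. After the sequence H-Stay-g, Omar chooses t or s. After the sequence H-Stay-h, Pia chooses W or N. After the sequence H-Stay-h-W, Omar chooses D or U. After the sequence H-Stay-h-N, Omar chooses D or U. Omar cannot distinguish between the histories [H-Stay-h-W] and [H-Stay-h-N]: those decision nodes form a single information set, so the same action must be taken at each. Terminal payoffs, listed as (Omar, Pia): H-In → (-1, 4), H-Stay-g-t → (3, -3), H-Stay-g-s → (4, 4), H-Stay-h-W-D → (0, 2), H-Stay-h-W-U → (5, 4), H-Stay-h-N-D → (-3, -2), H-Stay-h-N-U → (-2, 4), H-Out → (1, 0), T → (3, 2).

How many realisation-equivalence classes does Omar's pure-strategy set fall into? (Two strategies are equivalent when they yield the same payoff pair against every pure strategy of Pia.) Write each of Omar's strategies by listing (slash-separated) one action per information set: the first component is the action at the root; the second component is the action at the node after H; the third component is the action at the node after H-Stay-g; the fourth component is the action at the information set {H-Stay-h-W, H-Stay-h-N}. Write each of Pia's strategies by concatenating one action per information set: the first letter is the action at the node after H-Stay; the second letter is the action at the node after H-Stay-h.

Omar has 24 pure strategies: H/In/t/D, H/In/t/U, H/In/s/D, H/In/s/U, H/Stay/t/D, H/Stay/t/U, H/Stay/s/D, H/Stay/s/U, H/Out/t/D, H/Out/t/U, H/Out/s/D, H/Out/s/U, T/In/t/D, T/In/t/U, T/In/s/D, T/In/s/U, T/Stay/t/D, T/Stay/t/U, T/Stay/s/D, T/Stay/s/U, T/Out/t/D, T/Out/t/U, T/Out/s/D, T/Out/s/U. Columns: gW, gN, hW, hN.
{H/In/t/D, H/In/t/U, H/In/s/D, H/In/s/U} → row (-1,4) (-1,4) (-1,4) (-1,4)
{H/Stay/t/D} → row (3,-3) (3,-3) (0,2) (-3,-2)
{H/Stay/t/U} → row (3,-3) (3,-3) (5,4) (-2,4)
{H/Stay/s/D} → row (4,4) (4,4) (0,2) (-3,-2)
{H/Stay/s/U} → row (4,4) (4,4) (5,4) (-2,4)
{H/Out/t/D, H/Out/t/U, H/Out/s/D, H/Out/s/U} → row (1,0) (1,0) (1,0) (1,0)
{T/In/t/D, T/In/t/U, T/In/s/D, T/In/s/U, T/Stay/t/D, T/Stay/t/U, T/Stay/s/D, T/Stay/s/U, T/Out/t/D, T/Out/t/U, T/Out/s/D, T/Out/s/U} → row (3,2) (3,2) (3,2) (3,2)
That's 7 distinct rows out of 24 strategies.

7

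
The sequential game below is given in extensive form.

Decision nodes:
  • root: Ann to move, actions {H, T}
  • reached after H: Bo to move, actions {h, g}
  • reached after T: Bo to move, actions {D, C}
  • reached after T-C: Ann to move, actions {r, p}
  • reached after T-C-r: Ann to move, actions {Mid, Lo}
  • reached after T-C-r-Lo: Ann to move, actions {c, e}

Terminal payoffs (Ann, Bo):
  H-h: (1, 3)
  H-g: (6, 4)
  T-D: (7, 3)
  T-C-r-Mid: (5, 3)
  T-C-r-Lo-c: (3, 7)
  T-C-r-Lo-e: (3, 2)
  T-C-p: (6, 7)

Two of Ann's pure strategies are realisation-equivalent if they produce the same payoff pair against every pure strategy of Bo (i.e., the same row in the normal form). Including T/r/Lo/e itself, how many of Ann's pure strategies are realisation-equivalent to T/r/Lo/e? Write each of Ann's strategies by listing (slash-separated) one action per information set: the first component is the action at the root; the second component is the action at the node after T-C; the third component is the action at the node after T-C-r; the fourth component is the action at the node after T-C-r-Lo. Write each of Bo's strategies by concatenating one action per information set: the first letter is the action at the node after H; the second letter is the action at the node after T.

Row for T/r/Lo/e (columns hD, hC, gD, gC): (7,3) (3,2) (7,3) (3,2).
Every one of Ann's information sets is on the play path for some reply by Bo when Ann follows T/r/Lo/e.
Changing the action at any of them therefore changes at least one column, so only T/r/Lo/e itself gives this row.

1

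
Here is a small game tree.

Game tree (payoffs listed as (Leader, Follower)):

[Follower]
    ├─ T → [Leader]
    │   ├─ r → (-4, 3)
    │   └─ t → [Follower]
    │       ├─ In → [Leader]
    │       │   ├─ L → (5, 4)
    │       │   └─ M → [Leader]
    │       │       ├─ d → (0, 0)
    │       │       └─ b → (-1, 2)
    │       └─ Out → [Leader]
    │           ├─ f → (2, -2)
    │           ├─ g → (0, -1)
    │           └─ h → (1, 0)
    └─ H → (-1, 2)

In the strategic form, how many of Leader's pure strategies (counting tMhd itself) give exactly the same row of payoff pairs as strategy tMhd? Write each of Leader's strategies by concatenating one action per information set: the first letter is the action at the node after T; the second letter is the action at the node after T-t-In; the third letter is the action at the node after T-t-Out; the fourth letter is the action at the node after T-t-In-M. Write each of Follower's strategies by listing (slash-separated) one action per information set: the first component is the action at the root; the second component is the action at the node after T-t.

Row for tMhd (columns T/In, T/Out, H/In, H/Out): (0,0) (1,0) (-1,2) (-1,2).
Every one of Leader's information sets is on the play path for some reply by Follower when Leader follows tMhd.
Changing the action at any of them therefore changes at least one column, so only tMhd itself gives this row.

1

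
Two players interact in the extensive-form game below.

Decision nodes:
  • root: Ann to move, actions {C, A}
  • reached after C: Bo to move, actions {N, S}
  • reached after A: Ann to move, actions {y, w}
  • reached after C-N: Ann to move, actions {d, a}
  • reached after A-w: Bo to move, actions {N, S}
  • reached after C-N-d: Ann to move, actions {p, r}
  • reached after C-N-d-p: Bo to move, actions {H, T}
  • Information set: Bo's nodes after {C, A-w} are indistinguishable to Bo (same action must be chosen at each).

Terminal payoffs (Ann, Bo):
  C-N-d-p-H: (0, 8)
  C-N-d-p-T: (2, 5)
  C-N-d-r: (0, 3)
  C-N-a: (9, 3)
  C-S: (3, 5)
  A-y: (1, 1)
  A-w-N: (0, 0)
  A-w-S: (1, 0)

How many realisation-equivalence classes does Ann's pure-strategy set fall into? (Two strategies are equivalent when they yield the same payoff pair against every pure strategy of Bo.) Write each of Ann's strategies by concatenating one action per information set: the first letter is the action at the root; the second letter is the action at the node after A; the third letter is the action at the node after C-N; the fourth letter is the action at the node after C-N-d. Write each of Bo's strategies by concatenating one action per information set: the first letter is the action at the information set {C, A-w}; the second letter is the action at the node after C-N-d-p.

5

Ann has 16 pure strategies: Cydp, Cydr, Cyap, Cyar, Cwdp, Cwdr, Cwap, Cwar, Aydp, Aydr, Ayap, Ayar, Awdp, Awdr, Awap, Awar. Columns: NH, NT, SH, ST.
{Cydp, Cwdp} → row (0,8) (2,5) (3,5) (3,5)
{Cydr, Cwdr} → row (0,3) (0,3) (3,5) (3,5)
{Cyap, Cyar, Cwap, Cwar} → row (9,3) (9,3) (3,5) (3,5)
{Aydp, Aydr, Ayap, Ayar} → row (1,1) (1,1) (1,1) (1,1)
{Awdp, Awdr, Awap, Awar} → row (0,0) (0,0) (1,0) (1,0)
That's 5 distinct rows out of 16 strategies.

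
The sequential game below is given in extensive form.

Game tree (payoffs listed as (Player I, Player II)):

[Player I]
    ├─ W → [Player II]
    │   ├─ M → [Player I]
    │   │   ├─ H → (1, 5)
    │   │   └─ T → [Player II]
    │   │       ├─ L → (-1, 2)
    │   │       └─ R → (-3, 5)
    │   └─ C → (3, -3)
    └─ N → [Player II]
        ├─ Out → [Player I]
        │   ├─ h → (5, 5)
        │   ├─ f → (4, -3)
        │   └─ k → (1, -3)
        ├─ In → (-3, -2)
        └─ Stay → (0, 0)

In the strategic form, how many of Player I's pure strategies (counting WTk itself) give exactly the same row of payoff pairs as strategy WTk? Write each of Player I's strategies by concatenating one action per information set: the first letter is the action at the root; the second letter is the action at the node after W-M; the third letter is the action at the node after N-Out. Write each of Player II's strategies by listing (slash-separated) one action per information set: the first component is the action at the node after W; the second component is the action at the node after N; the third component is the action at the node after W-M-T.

Row for WTk (columns M/Out/L, M/Out/R, M/In/L, M/In/R, M/Stay/L, M/Stay/R, C/Out/L, C/Out/R, C/In/L, C/In/R, C/Stay/L, C/Stay/R): (-1,2) (-3,5) (-1,2) (-3,5) (-1,2) (-3,5) (3,-3) (3,-3) (3,-3) (3,-3) (3,-3) (3,-3).
Under WTk, Player I's choice at the node after N-Out can never be reached regardless of what Player II does, so varying those choices leaves every outcome unchanged.
Holding the reachable choices fixed and varying the unreachable one freely already gives 3 equivalent strategies.
No other strategy reproduces this row, so those 3 are the full class: WTh, WTf, WTk.

3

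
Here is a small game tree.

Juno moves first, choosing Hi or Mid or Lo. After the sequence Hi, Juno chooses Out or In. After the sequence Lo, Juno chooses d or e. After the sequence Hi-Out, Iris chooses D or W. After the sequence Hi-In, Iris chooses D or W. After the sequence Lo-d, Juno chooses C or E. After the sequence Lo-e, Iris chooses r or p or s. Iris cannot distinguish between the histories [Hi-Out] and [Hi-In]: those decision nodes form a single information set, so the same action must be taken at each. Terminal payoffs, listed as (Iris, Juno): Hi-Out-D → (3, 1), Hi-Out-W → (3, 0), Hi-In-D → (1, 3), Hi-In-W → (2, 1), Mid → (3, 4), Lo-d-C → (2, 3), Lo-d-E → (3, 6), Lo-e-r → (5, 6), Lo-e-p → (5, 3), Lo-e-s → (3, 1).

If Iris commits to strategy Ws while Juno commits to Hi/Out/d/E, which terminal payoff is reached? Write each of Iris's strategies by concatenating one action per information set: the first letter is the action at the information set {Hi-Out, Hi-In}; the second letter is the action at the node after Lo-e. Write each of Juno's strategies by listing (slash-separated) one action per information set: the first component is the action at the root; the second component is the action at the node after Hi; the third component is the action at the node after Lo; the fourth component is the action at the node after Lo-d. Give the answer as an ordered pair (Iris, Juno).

Trace the play path from the root:
  Juno plays Hi
  Juno plays Out at [Hi]
  Iris plays W at [Hi-Out]
→ terminal payoff (3, 0).
(Iris's choice at the node after Lo-e is never reached on this path, so it doesn't affect the outcome.)

(3, 0)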